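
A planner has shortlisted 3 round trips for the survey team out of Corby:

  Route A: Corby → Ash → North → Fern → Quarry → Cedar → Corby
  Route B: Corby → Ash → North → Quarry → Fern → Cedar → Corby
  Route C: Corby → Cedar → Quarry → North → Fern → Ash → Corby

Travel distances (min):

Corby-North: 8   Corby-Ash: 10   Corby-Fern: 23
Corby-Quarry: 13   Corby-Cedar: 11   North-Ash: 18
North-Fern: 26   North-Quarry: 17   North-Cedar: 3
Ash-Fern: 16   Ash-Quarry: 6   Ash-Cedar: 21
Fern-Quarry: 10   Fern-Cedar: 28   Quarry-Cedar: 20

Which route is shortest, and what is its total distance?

Route A: 10 + 18 + 26 + 10 + 20 + 11 = 95
Route B: 10 + 18 + 17 + 10 + 28 + 11 = 94
Route C: 11 + 20 + 17 + 26 + 16 + 10 = 100

Shortest is Route B, total 94 min.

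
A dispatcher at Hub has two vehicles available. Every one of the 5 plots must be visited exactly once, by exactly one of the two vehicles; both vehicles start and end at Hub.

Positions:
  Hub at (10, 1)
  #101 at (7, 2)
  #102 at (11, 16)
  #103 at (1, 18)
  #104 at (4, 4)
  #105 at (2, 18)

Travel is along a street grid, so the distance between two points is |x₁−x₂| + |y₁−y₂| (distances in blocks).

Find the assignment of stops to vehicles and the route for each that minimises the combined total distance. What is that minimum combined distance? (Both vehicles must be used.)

There are 2^4 − 1 = 15 ways to divide the 5 stops into two non-empty groups. For each, the best each vehicle can do is its own shortest tour through its group:
  {#101} + {#102, #103, #104, #105}: 8 + 54 = 62
  {#102} + {#101, #103, #104, #105}: 32 + 52 = 84
  {#101, #102} + {#103, #104, #105}: 38 + 52 = 90
  {#103} + {#101, #102, #104, #105}: 52 + 52 = 104
  {#101, #103} + {#102, #104, #105}: 52 + 52 = 104
  {#102, #103} + {#101, #104, #105}: 54 + 50 = 104
  … (15 splits in total)
Best: vehicle 1 Hub → #101 → Hub = 8; vehicle 2 Hub → #102 → #103 → #105 → #104 → Hub = 54; combined 62.

Minimum combined distance: 62 blocks.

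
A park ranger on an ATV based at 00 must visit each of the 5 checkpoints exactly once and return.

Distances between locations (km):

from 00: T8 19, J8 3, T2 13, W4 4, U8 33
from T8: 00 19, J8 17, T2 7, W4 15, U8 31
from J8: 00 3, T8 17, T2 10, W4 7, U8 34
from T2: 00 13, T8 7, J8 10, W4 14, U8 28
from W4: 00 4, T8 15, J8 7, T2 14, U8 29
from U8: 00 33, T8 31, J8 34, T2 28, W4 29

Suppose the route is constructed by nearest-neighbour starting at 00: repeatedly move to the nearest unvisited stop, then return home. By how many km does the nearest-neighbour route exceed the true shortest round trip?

11 km longer than the optimal tour.

From 00: J8=3, W4=4, T2=13, T8=19, U8=33 → choose J8 (3).
From J8: W4=7, T2=10, T8=17, U8=34 → choose W4 (7).
From W4: T2=14, T8=15, U8=29 → choose T2 (14).
From T2: T8=7, U8=28 → choose T8 (7).
From T8: U8=31 → choose U8 (31).
NN route 00 → J8 → W4 → T2 → T8 → U8 → 00 costs 95.
Optimal: 00 → J8 → T2 → T8 → U8 → W4 → 00 costs 84 (by enumerating all 60 distinct tours).
Excess = 95 − 84 = 11.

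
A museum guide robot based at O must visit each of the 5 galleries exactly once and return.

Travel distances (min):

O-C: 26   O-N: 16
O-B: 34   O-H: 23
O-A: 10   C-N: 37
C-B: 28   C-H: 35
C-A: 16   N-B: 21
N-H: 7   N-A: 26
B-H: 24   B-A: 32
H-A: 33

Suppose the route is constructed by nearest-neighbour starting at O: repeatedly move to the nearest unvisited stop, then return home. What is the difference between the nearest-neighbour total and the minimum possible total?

From O: A=10, N=16, H=23, C=26, B=34 → choose A (10).
From A: C=16, N=26, B=32, H=33 → choose C (16).
From C: B=28, H=35, N=37 → choose B (28).
From B: N=21, H=24 → choose N (21).
From N: H=7 → choose H (7).
NN route O → A → C → B → N → H → O costs 105.
Optimal: O → N → H → B → C → A → O costs 101 (by enumerating all 60 distinct tours).
Excess = 105 − 101 = 4.

The nearest-neighbour route is 4 min longer than optimal.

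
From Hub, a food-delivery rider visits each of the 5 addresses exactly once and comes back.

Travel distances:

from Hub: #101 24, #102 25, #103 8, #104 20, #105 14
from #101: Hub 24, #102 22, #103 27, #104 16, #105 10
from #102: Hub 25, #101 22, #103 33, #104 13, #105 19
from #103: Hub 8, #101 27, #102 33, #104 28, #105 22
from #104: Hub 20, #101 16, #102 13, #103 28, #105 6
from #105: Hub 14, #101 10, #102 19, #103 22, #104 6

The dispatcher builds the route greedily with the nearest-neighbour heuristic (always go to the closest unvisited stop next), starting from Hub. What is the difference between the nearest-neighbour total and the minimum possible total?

From Hub: #103=8, #105=14, #104=20, #101=24, #102=25 → choose #103 (8).
From #103: #105=22, #101=27, #104=28, #102=33 → choose #105 (22).
From #105: #104=6, #101=10, #102=19 → choose #104 (6).
From #104: #102=13, #101=16 → choose #102 (13).
From #102: #101=22 → choose #101 (22).
NN route Hub → #103 → #105 → #104 → #102 → #101 → Hub costs 95.
Optimal: Hub → #102 → #104 → #105 → #101 → #103 → Hub costs 89 (by enumerating all 60 distinct tours).
Excess = 95 − 89 = 6.

Excess over optimum: 6.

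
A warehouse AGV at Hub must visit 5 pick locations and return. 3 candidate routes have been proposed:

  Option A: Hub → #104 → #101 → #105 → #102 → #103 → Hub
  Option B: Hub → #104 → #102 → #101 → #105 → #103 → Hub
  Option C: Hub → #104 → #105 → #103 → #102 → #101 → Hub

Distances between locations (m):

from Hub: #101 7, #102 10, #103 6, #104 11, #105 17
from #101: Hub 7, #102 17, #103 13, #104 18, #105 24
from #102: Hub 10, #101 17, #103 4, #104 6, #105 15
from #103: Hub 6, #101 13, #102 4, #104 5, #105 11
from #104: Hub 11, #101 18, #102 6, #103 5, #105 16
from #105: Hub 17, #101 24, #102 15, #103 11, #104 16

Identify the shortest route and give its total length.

Option A: 11 + 18 + 24 + 15 + 4 + 6 = 78
Option B: 11 + 6 + 17 + 24 + 11 + 6 = 75
Option C: 11 + 16 + 11 + 4 + 17 + 7 = 66

Shortest is Option C, total 66 m.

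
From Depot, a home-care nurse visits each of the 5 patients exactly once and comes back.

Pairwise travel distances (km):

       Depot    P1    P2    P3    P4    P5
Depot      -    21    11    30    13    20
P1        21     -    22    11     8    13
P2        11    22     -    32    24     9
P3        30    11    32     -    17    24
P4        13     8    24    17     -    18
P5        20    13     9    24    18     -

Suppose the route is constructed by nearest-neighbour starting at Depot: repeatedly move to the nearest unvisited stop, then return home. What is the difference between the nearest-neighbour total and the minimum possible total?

Depot: P2=11, P4=13, P5=20, P1=21, P3=30 ⇒ P2
P2: P5=9, P1=22, P4=24, P3=32 ⇒ P5
P5: P1=13, P4=18, P3=24 ⇒ P1
P1: P4=8, P3=11 ⇒ P4
P4: P3=17 ⇒ P3
NN route Depot → P2 → P5 → P1 → P4 → P3 → Depot costs 88.
Optimal: Depot → P2 → P5 → P1 → P3 → P4 → Depot costs 74 (by enumerating all 60 distinct tours).
Excess = 88 − 74 = 14.

14 km longer than the optimal tour.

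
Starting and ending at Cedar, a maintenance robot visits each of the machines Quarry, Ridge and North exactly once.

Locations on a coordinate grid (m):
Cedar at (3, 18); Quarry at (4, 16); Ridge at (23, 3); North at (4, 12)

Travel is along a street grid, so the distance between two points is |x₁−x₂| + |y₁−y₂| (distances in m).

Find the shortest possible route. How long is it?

Cedar → Quarry → Ridge → North → Cedar: 3+32+28+7 = 70
Cedar → Quarry → North → Ridge → Cedar: 3+4+28+35 = 70
Cedar → Ridge → Quarry → North → Cedar: 35+32+4+7 = 78
The minimum is 70.
One optimal route: Cedar → Quarry → Ridge → North → Cedar (or its reverse).

70 m — the shortest possible round trip.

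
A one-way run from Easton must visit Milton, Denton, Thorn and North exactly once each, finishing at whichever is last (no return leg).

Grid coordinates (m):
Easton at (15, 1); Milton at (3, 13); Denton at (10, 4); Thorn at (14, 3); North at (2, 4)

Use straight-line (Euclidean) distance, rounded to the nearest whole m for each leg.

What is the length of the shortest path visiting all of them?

Shortest open route: 23 m.

There are 4! = 24 possible orderings.
Easton - Milton - Denton - Thorn - North: 17+11+4+12 = 44
Easton - Milton - Denton - North - Thorn: 17+11+8+12 = 48
Easton - Milton - Thorn - Denton - North: 17+15+4+8 = 44
Easton - Milton - Thorn - North - Denton: 17+15+12+8 = 52
Easton - Milton - North - Denton - Thorn: 17+9+8+4 = 38
Easton - Milton - North - Thorn - Denton: 17+9+12+4 = 42
Easton - Denton - Milton - Thorn - North: 6+11+15+12 = 44
Easton - Denton - Milton - North - Thorn: 6+11+9+12 = 38
Easton - Denton - Thorn - Milton - North: 6+4+15+9 = 34
Easton - Denton - Thorn - North - Milton: 6+4+12+9 = 31
Easton - Denton - North - Milton - Thorn: 6+8+9+15 = 38
Easton - Denton - North - Thorn - Milton: 6+8+12+15 = 41
Easton - Thorn - Milton - Denton - North: 2+15+11+8 = 36
Easton - Thorn - Milton - North - Denton: 2+15+9+8 = 34
… (10 more)
Easton - Thorn - Denton - North - Milton: 2+4+8+9 = 23  ← best
The minimum is 23.
One shortest path: Easton → Thorn → Denton → North → Milton.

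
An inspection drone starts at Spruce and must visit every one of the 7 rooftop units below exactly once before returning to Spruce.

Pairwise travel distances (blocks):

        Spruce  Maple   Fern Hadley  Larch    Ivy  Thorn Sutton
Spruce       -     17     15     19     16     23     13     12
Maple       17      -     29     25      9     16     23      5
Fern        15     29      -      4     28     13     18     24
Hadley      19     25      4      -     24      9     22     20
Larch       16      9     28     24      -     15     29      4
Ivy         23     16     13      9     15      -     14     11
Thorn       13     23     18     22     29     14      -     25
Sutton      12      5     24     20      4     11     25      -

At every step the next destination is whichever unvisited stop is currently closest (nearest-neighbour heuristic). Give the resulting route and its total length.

At Spruce the remaining stops are Sutton 12, Thorn 13, Fern 15, Larch 16, Maple 17, Hadley 19, Ivy 23; go to Sutton.
At Sutton the remaining stops are Larch 4, Maple 5, Ivy 11, Hadley 20, Fern 24, Thorn 25; go to Larch.
At Larch the remaining stops are Maple 9, Ivy 15, Hadley 24, Fern 28, Thorn 29; go to Maple.
At Maple the remaining stops are Ivy 16, Thorn 23, Hadley 25, Fern 29; go to Ivy.
At Ivy the remaining stops are Hadley 9, Fern 13, Thorn 14; go to Hadley.
At Hadley the remaining stops are Fern 4, Thorn 22; go to Fern.
At Fern the remaining stops are Thorn 18; go to Thorn.
Return Thorn→Spruce: 13.
Total = 12 + 4 + 9 + 16 + 9 + 4 + 18 + 13 = 85.

Total distance 85 blocks via the nearest-neighbour route Spruce → Sutton → Larch → Maple → Ivy → Hadley → Fern → Thorn → Spruce.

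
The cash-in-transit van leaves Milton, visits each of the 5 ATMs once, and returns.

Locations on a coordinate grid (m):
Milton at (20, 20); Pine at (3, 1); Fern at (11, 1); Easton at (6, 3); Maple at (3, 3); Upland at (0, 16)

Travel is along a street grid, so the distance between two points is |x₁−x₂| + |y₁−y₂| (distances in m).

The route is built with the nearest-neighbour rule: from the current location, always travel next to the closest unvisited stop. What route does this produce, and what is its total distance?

Milton → [Upland:24 / Fern:28 / Easton:31 / Maple:34 / Pine:36] → Upland (24)
Upland → [Maple:16 / Pine:18 / Easton:19 / Fern:26] → Maple (16)
Maple → [Pine:2 / Easton:3 / Fern:10] → Pine (2)
Pine → [Easton:5 / Fern:8] → Easton (5)
Easton → [Fern:7] → Fern (7)
Return Fern→Milton: 28.
Total = 24 + 16 + 2 + 5 + 7 + 28 = 82.

82 m along Milton → Upland → Maple → Pine → Easton → Fern → Milton.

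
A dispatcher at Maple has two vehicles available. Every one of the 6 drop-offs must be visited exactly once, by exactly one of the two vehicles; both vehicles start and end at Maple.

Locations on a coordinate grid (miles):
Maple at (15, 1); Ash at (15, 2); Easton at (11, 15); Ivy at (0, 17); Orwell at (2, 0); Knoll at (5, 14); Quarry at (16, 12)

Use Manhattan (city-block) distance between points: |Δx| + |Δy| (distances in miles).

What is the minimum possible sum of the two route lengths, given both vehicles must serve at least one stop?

There are 2^5 − 1 = 31 ways to divide the 6 stops into two non-empty groups. For each, the best each vehicle can do is its own shortest tour through its group:
  {Ash} + {Easton, Ivy, Orwell, Knoll, Quarry}: 2 + 68 = 70
  {Easton} + {Ash, Ivy, Orwell, Knoll, Quarry}: 36 + 66 = 102
  {Ash, Easton} + {Ivy, Orwell, Knoll, Quarry}: 36 + 66 = 102
  {Ivy} + {Ash, Easton, Orwell, Knoll, Quarry}: 62 + 58 = 120
  {Ash, Ivy} + {Easton, Orwell, Knoll, Quarry}: 62 + 58 = 120
  {Easton, Ivy} + {Ash, Orwell, Knoll, Quarry}: 62 + 56 = 118
  … (31 splits in total)
Best: vehicle 1 Maple → Ash → Maple = 2; vehicle 2 Maple → Orwell → Ivy → Knoll → Easton → Quarry → Maple = 68; combined 70.

70 miles — the smallest possible combined total.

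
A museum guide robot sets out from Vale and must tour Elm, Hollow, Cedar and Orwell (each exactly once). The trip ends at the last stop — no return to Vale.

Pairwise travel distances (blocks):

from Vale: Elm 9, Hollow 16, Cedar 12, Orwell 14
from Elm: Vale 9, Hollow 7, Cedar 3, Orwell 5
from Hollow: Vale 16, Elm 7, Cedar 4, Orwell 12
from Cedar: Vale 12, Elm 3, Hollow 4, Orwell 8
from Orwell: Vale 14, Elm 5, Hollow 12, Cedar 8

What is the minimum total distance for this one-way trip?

26 blocks — the minimum one-way total.

There are 4! = 24 possible orderings.
Vale → Elm → Hollow → Cedar → Orwell: 9+7+4+8 = 28
Vale → Elm → Hollow → Orwell → Cedar: 9+7+12+8 = 36
Vale → Elm → Cedar → Hollow → Orwell: 9+3+4+12 = 28
Vale → Elm → Cedar → Orwell → Hollow: 9+3+8+12 = 32
Vale → Elm → Orwell → Hollow → Cedar: 9+5+12+4 = 30
Vale → Elm → Orwell → Cedar → Hollow: 9+5+8+4 = 26
Vale → Hollow → Elm → Cedar → Orwell: 16+7+3+8 = 34
Vale → Hollow → Elm → Orwell → Cedar: 16+7+5+8 = 36
Vale → Hollow → Cedar → Elm → Orwell: 16+4+3+5 = 28
Vale → Hollow → Cedar → Orwell → Elm: 16+4+8+5 = 33
Vale → Hollow → Orwell → Elm → Cedar: 16+12+5+3 = 36
Vale → Hollow → Orwell → Cedar → Elm: 16+12+8+3 = 39
Vale → Cedar → Elm → Hollow → Orwell: 12+3+7+12 = 34
Vale → Cedar → Elm → Orwell → Hollow: 12+3+5+12 = 32
… (10 more)
The minimum is 26.
One shortest path: Vale → Elm → Orwell → Cedar → Hollow.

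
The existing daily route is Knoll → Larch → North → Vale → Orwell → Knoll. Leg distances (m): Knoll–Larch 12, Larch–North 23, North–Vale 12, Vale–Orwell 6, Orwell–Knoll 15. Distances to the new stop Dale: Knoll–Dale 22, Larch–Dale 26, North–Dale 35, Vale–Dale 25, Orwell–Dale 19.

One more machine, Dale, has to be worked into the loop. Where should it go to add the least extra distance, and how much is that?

Adding 26 m by placing Dale on the Orwell–Knoll leg.

Insertion cost between consecutive stops i–j is d(i,Dale) + d(Dale,j) − d(i,j):
  between Knoll and Larch: 22 + 26 − 12 = 36
  between Larch and North: 26 + 35 − 23 = 38
  between North and Vale: 35 + 25 − 12 = 48
  between Vale and Orwell: 25 + 19 − 6 = 38
  between Orwell and Knoll: 19 + 22 − 15 = 26
Cheapest insertion is between Orwell and Knoll, adding 26.
New total = 68 + 26 = 94.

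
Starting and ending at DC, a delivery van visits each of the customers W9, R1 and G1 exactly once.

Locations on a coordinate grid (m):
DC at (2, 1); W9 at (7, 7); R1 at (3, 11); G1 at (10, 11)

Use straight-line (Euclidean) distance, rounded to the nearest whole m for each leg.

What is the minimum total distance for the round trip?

30 m — the shortest possible round trip.

DC → W9 → R1 → G1 → DC: 8+6+7+13 = 34
DC → W9 → G1 → R1 → DC: 8+5+7+10 = 30
DC → R1 → W9 → G1 → DC: 10+6+5+13 = 34
The minimum is 30.
One optimal route: DC → W9 → G1 → R1 → DC (or its reverse).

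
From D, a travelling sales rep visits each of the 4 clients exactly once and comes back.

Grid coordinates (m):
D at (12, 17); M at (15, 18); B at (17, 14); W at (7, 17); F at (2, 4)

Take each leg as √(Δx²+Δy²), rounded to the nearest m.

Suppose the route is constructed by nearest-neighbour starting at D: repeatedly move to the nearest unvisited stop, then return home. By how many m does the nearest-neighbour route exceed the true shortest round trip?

Excess over optimum: 3 m.

D: M=3, W=5, B=6, F=16 ⇒ M
M: B=4, W=8, F=19 ⇒ B
B: W=10, F=18 ⇒ W
W: F=14 ⇒ F
NN route D → M → B → W → F → D costs 47.
Optimal: D → M → B → F → W → D costs 44 (by enumerating all 12 distinct tours).
Excess = 47 − 44 = 3.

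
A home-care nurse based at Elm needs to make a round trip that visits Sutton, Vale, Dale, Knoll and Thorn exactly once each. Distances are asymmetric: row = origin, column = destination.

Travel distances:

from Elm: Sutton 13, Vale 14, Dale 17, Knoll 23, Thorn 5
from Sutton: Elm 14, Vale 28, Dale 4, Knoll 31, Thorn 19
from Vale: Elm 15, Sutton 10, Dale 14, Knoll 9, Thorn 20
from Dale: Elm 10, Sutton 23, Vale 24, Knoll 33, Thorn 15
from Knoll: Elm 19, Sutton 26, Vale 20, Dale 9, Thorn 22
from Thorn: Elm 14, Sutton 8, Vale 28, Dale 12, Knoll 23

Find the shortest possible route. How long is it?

Shortest round trip = 67.

Elm-Sutton-Vale-Dale-Knoll-Thorn-Elm: 13+28+14+33+22+14 = 124
Elm-Sutton-Vale-Dale-Thorn-Knoll-Elm: 13+28+14+15+23+19 = 112
Elm-Sutton-Vale-Knoll-Dale-Thorn-Elm: 13+28+9+9+15+14 = 88
Elm-Sutton-Vale-Knoll-Thorn-Dale-Elm: 13+28+9+22+12+10 = 94
Elm-Sutton-Vale-Thorn-Dale-Knoll-Elm: 13+28+20+12+33+19 = 125
Elm-Sutton-Vale-Thorn-Knoll-Dale-Elm: 13+28+20+23+9+10 = 103
Elm-Sutton-Dale-Vale-Knoll-Thorn-Elm: 13+4+24+9+22+14 = 86
Elm-Sutton-Dale-Vale-Thorn-Knoll-Elm: 13+4+24+20+23+19 = 103
Elm-Sutton-Dale-Knoll-Vale-Thorn-Elm: 13+4+33+20+20+14 = 104
Elm-Sutton-Dale-Knoll-Thorn-Vale-Elm: 13+4+33+22+28+15 = 115
Elm-Sutton-Dale-Thorn-Vale-Knoll-Elm: 13+4+15+28+9+19 = 88
Elm-Sutton-Dale-Thorn-Knoll-Vale-Elm: 13+4+15+23+20+15 = 90
Elm-Sutton-Knoll-Vale-Dale-Thorn-Elm: 13+31+20+14+15+14 = 107
Elm-Sutton-Knoll-Vale-Thorn-Dale-Elm: 13+31+20+20+12+10 = 106
… (106 more)
Elm-Vale-Knoll-Thorn-Sutton-Dale-Elm: 14+9+22+8+4+10 = 67  ← best
The minimum is 67.
One optimal route: Elm → Vale → Knoll → Thorn → Sutton → Dale → Elm.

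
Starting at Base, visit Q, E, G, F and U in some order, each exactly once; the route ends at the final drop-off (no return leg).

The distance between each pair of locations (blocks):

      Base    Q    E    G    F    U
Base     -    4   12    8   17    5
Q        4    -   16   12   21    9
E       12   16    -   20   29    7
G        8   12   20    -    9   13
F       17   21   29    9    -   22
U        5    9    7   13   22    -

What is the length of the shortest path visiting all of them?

49 blocks — the minimum one-way total.

There are 5! = 120 possible orderings.
Base - Q - E - G - F - U: 4+16+20+9+22 = 71
Base - Q - E - G - U - F: 4+16+20+13+22 = 75
Base - Q - E - F - G - U: 4+16+29+9+13 = 71
Base - Q - E - F - U - G: 4+16+29+22+13 = 84
Base - Q - E - U - G - F: 4+16+7+13+9 = 49
Base - Q - E - U - F - G: 4+16+7+22+9 = 58
Base - Q - G - E - F - U: 4+12+20+29+22 = 87
Base - Q - G - E - U - F: 4+12+20+7+22 = 65
Base - Q - G - F - E - U: 4+12+9+29+7 = 61
Base - Q - G - F - U - E: 4+12+9+22+7 = 54
Base - Q - G - U - E - F: 4+12+13+7+29 = 65
Base - Q - G - U - F - E: 4+12+13+22+29 = 80
Base - Q - F - E - G - U: 4+21+29+20+13 = 87
Base - Q - F - E - U - G: 4+21+29+7+13 = 74
… (106 more)
The minimum is 49.
One shortest path: Base → Q → E → U → G → F.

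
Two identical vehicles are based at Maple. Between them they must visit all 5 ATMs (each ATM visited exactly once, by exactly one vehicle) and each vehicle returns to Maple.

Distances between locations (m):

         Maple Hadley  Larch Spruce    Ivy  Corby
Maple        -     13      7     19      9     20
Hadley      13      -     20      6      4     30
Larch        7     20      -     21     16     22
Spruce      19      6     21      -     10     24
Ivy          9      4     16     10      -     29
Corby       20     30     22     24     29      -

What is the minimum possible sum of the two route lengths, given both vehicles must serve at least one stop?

77 m — the smallest possible combined total.

There are 2^4 − 1 = 15 ways to divide the 5 stops into two non-empty groups. For each, the best each vehicle can do is its own shortest tour through its group:
  {Hadley} + {Larch, Spruce, Ivy, Corby}: 26 + 72 = 98
  {Larch} + {Hadley, Spruce, Ivy, Corby}: 14 + 63 = 77
  {Hadley, Larch} + {Spruce, Ivy, Corby}: 40 + 63 = 103
  {Spruce} + {Hadley, Larch, Ivy, Corby}: 38 + 72 = 110
  {Hadley, Spruce} + {Larch, Ivy, Corby}: 38 + 67 = 105
  {Larch, Spruce} + {Hadley, Ivy, Corby}: 47 + 63 = 110
  … (15 splits in total)
Best: vehicle 1 Maple → Larch → Maple = 14; vehicle 2 Maple → Ivy → Hadley → Spruce → Corby → Maple = 63; combined 77.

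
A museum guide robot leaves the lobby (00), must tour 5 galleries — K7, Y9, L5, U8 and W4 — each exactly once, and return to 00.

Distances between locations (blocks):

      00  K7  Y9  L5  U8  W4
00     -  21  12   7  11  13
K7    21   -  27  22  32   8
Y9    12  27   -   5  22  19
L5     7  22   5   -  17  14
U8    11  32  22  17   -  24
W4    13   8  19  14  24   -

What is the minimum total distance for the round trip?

There are 60 distinct closed tours to check (reversals are equivalent).
00→K7→Y9→L5→U8→W4→00: 21+27+5+17+24+13 = 107
00→K7→Y9→L5→W4→U8→00: 21+27+5+14+24+11 = 102
00→K7→Y9→U8→L5→W4→00: 21+27+22+17+14+13 = 114
00→K7→Y9→U8→W4→L5→00: 21+27+22+24+14+7 = 115
00→K7→Y9→W4→L5→U8→00: 21+27+19+14+17+11 = 109
00→K7→Y9→W4→U8→L5→00: 21+27+19+24+17+7 = 115
00→K7→L5→Y9→U8→W4→00: 21+22+5+22+24+13 = 107
00→K7→L5→Y9→W4→U8→00: 21+22+5+19+24+11 = 102
00→K7→L5→U8→Y9→W4→00: 21+22+17+22+19+13 = 114
00→K7→L5→U8→W4→Y9→00: 21+22+17+24+19+12 = 115
00→K7→L5→W4→Y9→U8→00: 21+22+14+19+22+11 = 109
00→K7→L5→W4→U8→Y9→00: 21+22+14+24+22+12 = 115
00→K7→U8→Y9→L5→W4→00: 21+32+22+5+14+13 = 107
00→K7→U8→Y9→W4→L5→00: 21+32+22+19+14+7 = 115
… (46 more)
00→K7→W4→Y9→L5→U8→00: 21+8+19+5+17+11 = 81  ← best
The minimum is 81.
One optimal route: 00 → K7 → W4 → Y9 → L5 → U8 → 00 (or its reverse).

Shortest round trip = 81 blocks.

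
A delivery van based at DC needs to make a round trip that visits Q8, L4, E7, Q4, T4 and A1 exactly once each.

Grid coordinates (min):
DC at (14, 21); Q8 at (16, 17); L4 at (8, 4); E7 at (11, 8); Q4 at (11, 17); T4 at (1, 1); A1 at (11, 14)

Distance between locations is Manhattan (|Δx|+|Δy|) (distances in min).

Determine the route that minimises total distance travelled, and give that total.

70 min — the shortest possible round trip.

There are 360 distinct closed tours to check (reversals are equivalent).
DC - Q8 - L4 - E7 - Q4 - T4 - A1 - DC: 6+21+7+9+26+23+10 = 102
DC - Q8 - L4 - E7 - Q4 - A1 - T4 - DC: 6+21+7+9+3+23+33 = 102
DC - Q8 - L4 - E7 - T4 - Q4 - A1 - DC: 6+21+7+17+26+3+10 = 90
DC - Q8 - L4 - E7 - T4 - A1 - Q4 - DC: 6+21+7+17+23+3+7 = 84
DC - Q8 - L4 - E7 - A1 - Q4 - T4 - DC: 6+21+7+6+3+26+33 = 102
DC - Q8 - L4 - E7 - A1 - T4 - Q4 - DC: 6+21+7+6+23+26+7 = 96
DC - Q8 - L4 - Q4 - E7 - T4 - A1 - DC: 6+21+16+9+17+23+10 = 102
DC - Q8 - L4 - Q4 - E7 - A1 - T4 - DC: 6+21+16+9+6+23+33 = 114
… (352 more)
DC - Q8 - L4 - T4 - E7 - A1 - Q4 - DC: 6+21+10+17+6+3+7 = 70  ← best
The minimum is 70.
One optimal route: DC → Q8 → L4 → T4 → E7 → A1 → Q4 → DC (or its reverse).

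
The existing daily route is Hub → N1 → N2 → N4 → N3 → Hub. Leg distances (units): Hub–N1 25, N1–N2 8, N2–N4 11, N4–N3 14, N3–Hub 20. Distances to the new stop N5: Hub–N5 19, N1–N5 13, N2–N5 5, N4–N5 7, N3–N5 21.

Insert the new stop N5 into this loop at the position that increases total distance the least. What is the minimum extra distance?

Minimum extra distance: 1, inserting N5 between N2 and N4.

Insertion cost between consecutive stops i–j is d(i,N5) + d(N5,j) − d(i,j):
  between Hub and N1: 19 + 13 − 25 = 7
  between N1 and N2: 13 + 5 − 8 = 10
  between N2 and N4: 5 + 7 − 11 = 1
  between N4 and N3: 7 + 21 − 14 = 14
  between N3 and Hub: 21 + 19 − 20 = 20
Cheapest insertion is between N2 and N4, adding 1.
New total = 78 + 1 = 79.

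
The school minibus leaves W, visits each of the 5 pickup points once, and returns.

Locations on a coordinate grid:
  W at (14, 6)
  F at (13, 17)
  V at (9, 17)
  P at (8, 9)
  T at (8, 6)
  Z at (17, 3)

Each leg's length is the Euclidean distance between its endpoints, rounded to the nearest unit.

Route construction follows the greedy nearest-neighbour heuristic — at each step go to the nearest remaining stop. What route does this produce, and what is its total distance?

At W the remaining stops are Z 4, T 6, P 7, F 11, V 12; go to Z.
At Z the remaining stops are T 9, P 11, F 15, V 16; go to T.
At T the remaining stops are P 3, V 11, F 12; go to P.
At P the remaining stops are V 8, F 9; go to V.
At V the remaining stops are F 4; go to F.
Return F→W: 11.
Total = 4 + 9 + 3 + 8 + 4 + 11 = 39.

39 along W → Z → T → P → V → F → W.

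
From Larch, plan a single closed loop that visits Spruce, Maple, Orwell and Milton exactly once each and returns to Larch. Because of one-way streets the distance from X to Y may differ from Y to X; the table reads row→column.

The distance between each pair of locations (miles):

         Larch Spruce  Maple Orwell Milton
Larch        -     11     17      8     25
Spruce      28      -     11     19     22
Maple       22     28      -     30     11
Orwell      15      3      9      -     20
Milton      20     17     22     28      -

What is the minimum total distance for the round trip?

Larch→Spruce→Maple→Orwell→Milton→Larch: 11+11+30+20+20 = 92
Larch→Spruce→Maple→Milton→Orwell→Larch: 11+11+11+28+15 = 76
Larch→Spruce→Orwell→Maple→Milton→Larch: 11+19+9+11+20 = 70
Larch→Spruce→Orwell→Milton→Maple→Larch: 11+19+20+22+22 = 94
Larch→Spruce→Milton→Maple→Orwell→Larch: 11+22+22+30+15 = 100
Larch→Spruce→Milton→Orwell→Maple→Larch: 11+22+28+9+22 = 92
Larch→Maple→Spruce→Orwell→Milton→Larch: 17+28+19+20+20 = 104
Larch→Maple→Spruce→Milton→Orwell→Larch: 17+28+22+28+15 = 110
Larch→Maple→Orwell→Spruce→Milton→Larch: 17+30+3+22+20 = 92
Larch→Maple→Orwell→Milton→Spruce→Larch: 17+30+20+17+28 = 112
Larch→Maple→Milton→Spruce→Orwell→Larch: 17+11+17+19+15 = 79
Larch→Maple→Milton→Orwell→Spruce→Larch: 17+11+28+3+28 = 87
Larch→Orwell→Spruce→Maple→Milton→Larch: 8+3+11+11+20 = 53
Larch→Orwell→Spruce→Milton→Maple→Larch: 8+3+22+22+22 = 77
… (10 more)
The minimum is 53.
One optimal route: Larch → Orwell → Spruce → Maple → Milton → Larch.

Shortest round trip = 53 miles.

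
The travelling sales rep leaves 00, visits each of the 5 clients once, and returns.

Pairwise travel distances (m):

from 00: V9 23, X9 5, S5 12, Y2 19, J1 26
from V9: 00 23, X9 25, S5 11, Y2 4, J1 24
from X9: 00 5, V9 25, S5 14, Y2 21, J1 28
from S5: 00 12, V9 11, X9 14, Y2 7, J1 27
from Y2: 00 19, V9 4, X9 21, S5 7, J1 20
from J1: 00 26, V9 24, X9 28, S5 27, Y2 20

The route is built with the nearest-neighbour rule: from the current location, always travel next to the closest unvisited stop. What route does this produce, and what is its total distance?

At 00 the remaining stops are X9 5, S5 12, Y2 19, V9 23, J1 26; go to X9.
At X9 the remaining stops are S5 14, Y2 21, V9 25, J1 28; go to S5.
At S5 the remaining stops are Y2 7, V9 11, J1 27; go to Y2.
At Y2 the remaining stops are V9 4, J1 20; go to V9.
At V9 the remaining stops are J1 24; go to J1.
Return J1→00: 26.
Total = 5 + 14 + 7 + 4 + 24 + 26 = 80.

Total distance 80 m via the nearest-neighbour route 00 → X9 → S5 → Y2 → V9 → J1 → 00.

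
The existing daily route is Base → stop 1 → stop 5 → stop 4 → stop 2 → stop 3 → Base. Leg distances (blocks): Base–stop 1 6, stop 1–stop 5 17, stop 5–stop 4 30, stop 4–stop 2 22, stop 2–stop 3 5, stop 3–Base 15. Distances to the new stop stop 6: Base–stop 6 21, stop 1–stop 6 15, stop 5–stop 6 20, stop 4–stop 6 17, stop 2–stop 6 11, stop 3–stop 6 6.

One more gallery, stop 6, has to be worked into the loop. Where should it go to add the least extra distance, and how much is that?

Insertion cost between consecutive stops i–j is d(i,stop 6) + d(stop 6,j) − d(i,j):
  between Base and stop 1: 21 + 15 − 6 = 30
  between stop 1 and stop 5: 15 + 20 − 17 = 18
  between stop 5 and stop 4: 20 + 17 − 30 = 7
  between stop 4 and stop 2: 17 + 11 − 22 = 6
  between stop 2 and stop 3: 11 + 6 − 5 = 12
  between stop 3 and Base: 6 + 21 − 15 = 12
Cheapest insertion is between stop 4 and stop 2, adding 6.
New total = 95 + 6 = 101.

Adding 6 blocks by placing stop 6 on the stop 4–stop 2 leg.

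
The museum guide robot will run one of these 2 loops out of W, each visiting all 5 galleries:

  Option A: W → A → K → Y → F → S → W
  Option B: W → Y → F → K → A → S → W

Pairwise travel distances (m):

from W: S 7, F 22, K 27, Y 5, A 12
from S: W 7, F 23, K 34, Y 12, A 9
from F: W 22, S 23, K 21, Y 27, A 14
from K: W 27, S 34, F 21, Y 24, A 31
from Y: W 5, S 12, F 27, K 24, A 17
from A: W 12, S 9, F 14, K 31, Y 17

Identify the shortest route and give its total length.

100 m — Option B is the shortest.

Option A: 12 + 31 + 24 + 27 + 23 + 7 = 124
Option B: 5 + 27 + 21 + 31 + 9 + 7 = 100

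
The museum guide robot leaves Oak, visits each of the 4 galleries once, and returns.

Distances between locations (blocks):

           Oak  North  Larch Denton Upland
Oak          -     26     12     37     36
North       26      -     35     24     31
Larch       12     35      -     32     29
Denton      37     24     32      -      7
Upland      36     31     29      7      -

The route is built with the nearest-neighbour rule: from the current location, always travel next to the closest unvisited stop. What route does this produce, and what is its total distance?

Total distance 98 blocks via the nearest-neighbour route Oak → Larch → Upland → Denton → North → Oak.

At Oak the remaining stops are Larch 12, North 26, Upland 36, Denton 37; go to Larch.
At Larch the remaining stops are Upland 29, Denton 32, North 35; go to Upland.
At Upland the remaining stops are Denton 7, North 31; go to Denton.
At Denton the remaining stops are North 24; go to North.
Return North→Oak: 26.
Total = 12 + 29 + 7 + 24 + 26 = 98.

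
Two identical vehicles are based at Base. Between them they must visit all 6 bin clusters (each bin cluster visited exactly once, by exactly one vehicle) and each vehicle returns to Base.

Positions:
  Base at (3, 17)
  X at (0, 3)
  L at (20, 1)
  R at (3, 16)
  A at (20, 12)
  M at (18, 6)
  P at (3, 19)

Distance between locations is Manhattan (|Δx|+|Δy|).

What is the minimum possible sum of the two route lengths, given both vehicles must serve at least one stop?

Minimum combined distance: 80.

Try each way of splitting the stops between the two vehicles (each non-empty) and, for each split, find the best tour for each vehicle:
  {X} + {L, R, A, M, P}: 34 + 70 = 104
  {L} + {X, R, A, M, P}: 66 + 72 = 138
  {X, L} + {R, A, M, P}: 72 + 60 = 132
  {R} + {X, L, A, M, P}: 2 + 80 = 82
  {X, R} + {L, A, M, P}: 34 + 70 = 104
  {L, R} + {X, A, M, P}: 66 + 72 = 138
  … (31 splits in total)
  {X, L, R, A, M} + {P}: 76 + 4 = 80  ← best
Best: vehicle 1 Base → X → L → M → A → R → Base = 76; vehicle 2 Base → P → Base = 4; combined 80.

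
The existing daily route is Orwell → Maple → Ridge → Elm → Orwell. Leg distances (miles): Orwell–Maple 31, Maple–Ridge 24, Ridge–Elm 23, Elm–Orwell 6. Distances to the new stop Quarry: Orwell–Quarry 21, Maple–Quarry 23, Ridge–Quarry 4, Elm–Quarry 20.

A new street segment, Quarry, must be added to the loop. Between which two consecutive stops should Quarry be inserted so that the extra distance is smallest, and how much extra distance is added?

Minimum extra distance: 1 miles, inserting Quarry between Ridge and Elm.

Insertion cost between consecutive stops i–j is d(i,Quarry) + d(Quarry,j) − d(i,j):
  between Orwell and Maple: 21 + 23 − 31 = 13
  between Maple and Ridge: 23 + 4 − 24 = 3
  between Ridge and Elm: 4 + 20 − 23 = 1
  between Elm and Orwell: 20 + 21 − 6 = 35
Cheapest insertion is between Ridge and Elm, adding 1.
New total = 84 + 1 = 85.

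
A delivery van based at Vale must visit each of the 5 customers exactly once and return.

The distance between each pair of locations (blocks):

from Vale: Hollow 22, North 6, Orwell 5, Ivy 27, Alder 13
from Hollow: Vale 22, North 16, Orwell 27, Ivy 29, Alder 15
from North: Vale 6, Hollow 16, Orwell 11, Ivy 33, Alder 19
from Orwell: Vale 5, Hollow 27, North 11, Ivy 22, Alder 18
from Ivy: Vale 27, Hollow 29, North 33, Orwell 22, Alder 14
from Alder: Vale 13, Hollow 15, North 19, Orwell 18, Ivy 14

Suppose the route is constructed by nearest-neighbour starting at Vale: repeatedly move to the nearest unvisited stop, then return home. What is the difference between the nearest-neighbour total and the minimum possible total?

From Vale: Orwell=5, North=6, Alder=13, Hollow=22, Ivy=27 → choose Orwell (5).
From Orwell: North=11, Alder=18, Ivy=22, Hollow=27 → choose North (11).
From North: Hollow=16, Alder=19, Ivy=33 → choose Hollow (16).
From Hollow: Alder=15, Ivy=29 → choose Alder (15).
From Alder: Ivy=14 → choose Ivy (14).
NN route Vale → Orwell → North → Hollow → Alder → Ivy → Vale costs 88.
Optimal: Vale → North → Hollow → Alder → Ivy → Orwell → Vale costs 78 (by enumerating all 60 distinct tours).
Excess = 88 − 78 = 10.

10 blocks longer than the optimal tour.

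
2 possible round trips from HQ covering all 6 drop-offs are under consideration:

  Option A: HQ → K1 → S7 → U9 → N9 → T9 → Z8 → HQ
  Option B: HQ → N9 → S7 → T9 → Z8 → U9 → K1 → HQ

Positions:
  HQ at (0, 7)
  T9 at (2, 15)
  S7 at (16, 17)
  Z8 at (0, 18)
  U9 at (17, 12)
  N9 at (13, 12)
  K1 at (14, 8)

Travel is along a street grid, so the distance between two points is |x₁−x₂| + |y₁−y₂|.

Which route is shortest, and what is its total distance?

Option A: 15 + 11 + 6 + 4 + 14 + 5 + 11 = 66
Option B: 18 + 8 + 16 + 5 + 23 + 7 + 15 = 92

Shortest is Option A, total 66.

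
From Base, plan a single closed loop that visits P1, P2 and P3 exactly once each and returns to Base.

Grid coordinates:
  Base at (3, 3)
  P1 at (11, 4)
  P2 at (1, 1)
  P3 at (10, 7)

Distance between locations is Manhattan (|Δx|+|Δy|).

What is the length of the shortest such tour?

With 3 stops there are 3!/2 = 3 distinct round trips (a route and its reverse cost the same).
Base → P1 → P2 → P3 → Base: 9+13+15+11 = 48
Base → P1 → P3 → P2 → Base: 9+4+15+4 = 32
Base → P2 → P1 → P3 → Base: 4+13+4+11 = 32
The minimum is 32.
One optimal route: Base → P1 → P3 → P2 → Base (or its reverse).

Minimum total distance: 32.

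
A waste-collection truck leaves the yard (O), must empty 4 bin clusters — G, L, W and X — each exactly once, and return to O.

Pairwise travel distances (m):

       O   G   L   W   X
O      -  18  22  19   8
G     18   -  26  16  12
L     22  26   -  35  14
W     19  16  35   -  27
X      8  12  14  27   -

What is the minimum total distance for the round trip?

With 4 stops there are 4!/2 = 12 distinct round trips (a route and its reverse cost the same).
O→G→L→W→X→O: 18+26+35+27+8 = 114
O→G→L→X→W→O: 18+26+14+27+19 = 104
O→G→W→L→X→O: 18+16+35+14+8 = 91
O→G→W→X→L→O: 18+16+27+14+22 = 97
O→G→X→L→W→O: 18+12+14+35+19 = 98
O→G→X→W→L→O: 18+12+27+35+22 = 114
O→L→G→W→X→O: 22+26+16+27+8 = 99
O→L→G→X→W→O: 22+26+12+27+19 = 106
O→L→W→G→X→O: 22+35+16+12+8 = 93
O→L→X→G→W→O: 22+14+12+16+19 = 83
O→W→G→L→X→O: 19+16+26+14+8 = 83
O→W→L→G→X→O: 19+35+26+12+8 = 100
The minimum is 83.
One optimal route: O → L → X → G → W → O (or its reverse).

Shortest round trip = 83 m.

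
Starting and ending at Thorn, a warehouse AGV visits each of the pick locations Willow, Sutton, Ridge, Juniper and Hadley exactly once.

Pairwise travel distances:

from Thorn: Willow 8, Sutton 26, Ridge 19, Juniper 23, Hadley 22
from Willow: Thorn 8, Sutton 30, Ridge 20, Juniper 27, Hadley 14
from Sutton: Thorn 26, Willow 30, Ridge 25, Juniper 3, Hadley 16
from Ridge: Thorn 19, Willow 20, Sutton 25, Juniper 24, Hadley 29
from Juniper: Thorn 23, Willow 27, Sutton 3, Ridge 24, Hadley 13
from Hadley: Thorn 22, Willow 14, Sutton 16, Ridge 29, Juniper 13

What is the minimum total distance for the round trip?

Thorn - Willow - Sutton - Ridge - Juniper - Hadley - Thorn: 8+30+25+24+13+22 = 122
Thorn - Willow - Sutton - Ridge - Hadley - Juniper - Thorn: 8+30+25+29+13+23 = 128
Thorn - Willow - Sutton - Juniper - Ridge - Hadley - Thorn: 8+30+3+24+29+22 = 116
Thorn - Willow - Sutton - Juniper - Hadley - Ridge - Thorn: 8+30+3+13+29+19 = 102
Thorn - Willow - Sutton - Hadley - Ridge - Juniper - Thorn: 8+30+16+29+24+23 = 130
Thorn - Willow - Sutton - Hadley - Juniper - Ridge - Thorn: 8+30+16+13+24+19 = 110
Thorn - Willow - Ridge - Sutton - Juniper - Hadley - Thorn: 8+20+25+3+13+22 = 91
Thorn - Willow - Ridge - Sutton - Hadley - Juniper - Thorn: 8+20+25+16+13+23 = 105
Thorn - Willow - Ridge - Juniper - Sutton - Hadley - Thorn: 8+20+24+3+16+22 = 93
Thorn - Willow - Ridge - Juniper - Hadley - Sutton - Thorn: 8+20+24+13+16+26 = 107
Thorn - Willow - Ridge - Hadley - Sutton - Juniper - Thorn: 8+20+29+16+3+23 = 99
Thorn - Willow - Ridge - Hadley - Juniper - Sutton - Thorn: 8+20+29+13+3+26 = 99
Thorn - Willow - Juniper - Sutton - Ridge - Hadley - Thorn: 8+27+3+25+29+22 = 114
Thorn - Willow - Juniper - Sutton - Hadley - Ridge - Thorn: 8+27+3+16+29+19 = 102
… (46 more)
Thorn - Willow - Hadley - Juniper - Sutton - Ridge - Thorn: 8+14+13+3+25+19 = 82  ← best
The minimum is 82.
One optimal route: Thorn → Willow → Hadley → Juniper → Sutton → Ridge → Thorn (or its reverse).

Minimum total distance: 82.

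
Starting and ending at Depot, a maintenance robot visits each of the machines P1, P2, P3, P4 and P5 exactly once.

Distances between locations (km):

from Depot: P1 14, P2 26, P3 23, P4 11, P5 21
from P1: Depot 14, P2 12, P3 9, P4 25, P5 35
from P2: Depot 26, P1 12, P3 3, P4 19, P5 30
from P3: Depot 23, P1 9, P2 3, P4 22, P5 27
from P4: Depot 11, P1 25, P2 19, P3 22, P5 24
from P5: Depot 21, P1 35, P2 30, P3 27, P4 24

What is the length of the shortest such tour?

Shortest round trip = 90 km.

Depot-P1-P2-P3-P4-P5-Depot: 14+12+3+22+24+21 = 96
Depot-P1-P2-P3-P5-P4-Depot: 14+12+3+27+24+11 = 91
Depot-P1-P2-P4-P3-P5-Depot: 14+12+19+22+27+21 = 115
Depot-P1-P2-P4-P5-P3-Depot: 14+12+19+24+27+23 = 119
Depot-P1-P2-P5-P3-P4-Depot: 14+12+30+27+22+11 = 116
Depot-P1-P2-P5-P4-P3-Depot: 14+12+30+24+22+23 = 125
Depot-P1-P3-P2-P4-P5-Depot: 14+9+3+19+24+21 = 90
Depot-P1-P3-P2-P5-P4-Depot: 14+9+3+30+24+11 = 91
Depot-P1-P3-P4-P2-P5-Depot: 14+9+22+19+30+21 = 115
Depot-P1-P3-P4-P5-P2-Depot: 14+9+22+24+30+26 = 125
Depot-P1-P3-P5-P2-P4-Depot: 14+9+27+30+19+11 = 110
Depot-P1-P3-P5-P4-P2-Depot: 14+9+27+24+19+26 = 119
Depot-P1-P4-P2-P3-P5-Depot: 14+25+19+3+27+21 = 109
Depot-P1-P4-P2-P5-P3-Depot: 14+25+19+30+27+23 = 138
… (46 more)
The minimum is 90.
One optimal route: Depot → P1 → P3 → P2 → P4 → P5 → Depot (or its reverse).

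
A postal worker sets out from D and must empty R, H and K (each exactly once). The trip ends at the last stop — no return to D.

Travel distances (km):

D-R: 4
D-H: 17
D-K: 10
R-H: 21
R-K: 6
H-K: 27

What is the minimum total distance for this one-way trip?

There are 3! = 6 possible orderings.
D → R → H → K: 4+21+27 = 52
D → R → K → H: 4+6+27 = 37
D → H → R → K: 17+21+6 = 44
D → H → K → R: 17+27+6 = 50
D → K → R → H: 10+6+21 = 37
D → K → H → R: 10+27+21 = 58
The minimum is 37.
One shortest path: D → R → K → H.

Minimum one-way distance = 37 km.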